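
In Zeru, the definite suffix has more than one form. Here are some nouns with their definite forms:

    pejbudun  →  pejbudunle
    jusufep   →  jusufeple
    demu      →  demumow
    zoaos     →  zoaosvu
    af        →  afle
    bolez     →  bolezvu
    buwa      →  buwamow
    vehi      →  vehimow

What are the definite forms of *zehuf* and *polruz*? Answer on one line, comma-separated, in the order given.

Looking at the final sound of each stem: -vu when the stem ends in a sibilant (*zoaos*, *bolez*); -le when the stem ends in a non-sibilant consonant (*pejbudun*, *jusufep*, *af*); -mow when the stem ends in a vowel (*demu*, *buwa*, *vehi*).
The final sound of *zehuf* is /f/, which is a non-sibilant consonant, so the suffix is -le, giving *zehufle*.
The final sound of *polruz* is /z/, which is a sibilant, so the suffix is -vu, giving *polruzvu*.

zehufle, polruzvu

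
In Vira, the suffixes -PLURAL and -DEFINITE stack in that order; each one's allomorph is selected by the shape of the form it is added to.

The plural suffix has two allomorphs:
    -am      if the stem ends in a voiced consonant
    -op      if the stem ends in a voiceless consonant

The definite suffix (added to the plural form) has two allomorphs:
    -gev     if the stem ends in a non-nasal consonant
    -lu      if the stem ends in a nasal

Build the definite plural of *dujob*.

*dujob* — final consonant /b/ (voiced) → -am → *dujobam*.
The plural form *dujobam* — final consonant /m/ (a nasal) → -lu → *dujobamlu*.

dujobamlu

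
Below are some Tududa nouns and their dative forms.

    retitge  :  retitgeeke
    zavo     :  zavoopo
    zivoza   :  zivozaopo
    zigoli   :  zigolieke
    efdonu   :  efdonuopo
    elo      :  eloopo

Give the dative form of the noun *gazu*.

gazuopo

The alternation tracks the last vowel of the stem — -eke when the last vowel of the stem is a front vowel (*retitge*, *zigoli*); -opo when the last vowel of the stem is a back vowel (*zavo*, *zivoza*, *efdonu*, *elo*).
*gazu* — last vowel /u/ (a back vowel) → -opo → *gazuopo*.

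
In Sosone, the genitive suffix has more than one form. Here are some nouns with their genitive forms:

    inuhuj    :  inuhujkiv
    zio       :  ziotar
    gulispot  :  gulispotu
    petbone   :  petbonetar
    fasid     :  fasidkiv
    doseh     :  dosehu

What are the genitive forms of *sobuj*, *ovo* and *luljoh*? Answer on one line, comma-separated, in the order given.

sobujkiv, ovotar, luljohu

The suffix is conditioned by the final sound: -u when the stem ends in a voiceless consonant (*gulispot*, *doseh*); -kiv when the stem ends in a voiced consonant (*inuhuj*, *fasid*); -tar when the stem ends in a vowel (*zio*, *petbone*).
*sobuj* — final sound /j/ (a voiced consonant) → -kiv → *sobujkiv*.
The final sound of *ovo* is /o/, which is a vowel, so the suffix is -tar, giving *ovotar*.
Since the final sound of *luljoh* is /h/ (a voiceless consonant), it takes -u, giving *luljohu*.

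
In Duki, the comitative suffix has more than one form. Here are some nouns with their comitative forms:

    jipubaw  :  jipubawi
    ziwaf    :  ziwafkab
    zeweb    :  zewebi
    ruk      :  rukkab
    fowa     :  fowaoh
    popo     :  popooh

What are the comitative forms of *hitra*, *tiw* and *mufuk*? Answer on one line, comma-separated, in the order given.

hitraoh, tiwi, mufukkab

Looking at the final sound of each stem: -kab when the stem ends in a voiceless consonant (*ziwaf*, *ruk*); -i when the stem ends in a voiced consonant (*jipubaw*, *zeweb*); -oh when the stem ends in a vowel (*fowa*, *popo*).
The final sound of *hitra* is /a/, which is a vowel, so the suffix is -oh, giving *hitraoh*.
*tiw*: final sound = /w/, a voiced consonant → -i → *tiwi*.
Since the final sound of *mufuk* is /k/ (a voiceless consonant), it takes -kab, giving *mufukkab*.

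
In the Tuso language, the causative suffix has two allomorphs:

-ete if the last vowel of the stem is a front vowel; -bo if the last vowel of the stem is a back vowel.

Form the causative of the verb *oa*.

The last vowel of *oa* is /a/, which is a back vowel, so the suffix is -bo, giving *oabo*.

oabo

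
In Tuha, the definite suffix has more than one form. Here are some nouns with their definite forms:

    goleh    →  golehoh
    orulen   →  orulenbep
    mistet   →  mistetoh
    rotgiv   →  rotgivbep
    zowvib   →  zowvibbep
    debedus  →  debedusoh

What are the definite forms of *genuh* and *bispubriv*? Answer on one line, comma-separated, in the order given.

Looking at the final consonant of each stem: -oh when the stem ends in a voiceless consonant (*goleh*, *mistet*, *debedus*); -bep when the stem ends in a voiced consonant (*orulen*, *rotgiv*, *zowvib*).
The final consonant of *genuh* is /h/, which is voiceless, so the suffix is -oh, giving *genuhoh*.
*bispubriv*: final consonant = /v/, voiced → -bep → *bispubrivbep*.

genuhoh, bispubrivbep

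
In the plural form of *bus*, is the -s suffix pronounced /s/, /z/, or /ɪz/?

The stem *bus* ends in a sibilant (/s, z, ʃ, ʒ, tʃ, dʒ/).
The plural suffix surfaces as /ɪz/ after sibilants, /s/ after other voiceless consonants, and /z/ after other voiced sounds.
So the plural -s on *bus* is pronounced /ɪz/.

/ɪz/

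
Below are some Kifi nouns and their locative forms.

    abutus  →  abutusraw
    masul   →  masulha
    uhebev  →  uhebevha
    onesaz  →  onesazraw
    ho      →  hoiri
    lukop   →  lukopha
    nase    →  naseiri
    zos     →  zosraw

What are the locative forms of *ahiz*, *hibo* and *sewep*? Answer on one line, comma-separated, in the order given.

Looking at the final sound of each stem: -raw when the stem ends in a sibilant (*abutus*, *onesaz*, *zos*); -ha when the stem ends in a non-sibilant consonant (*masul*, *uhebev*, *lukop*); -iri when the stem ends in a vowel (*ho*, *nase*).
*ahiz* — final sound /z/ (a sibilant) → -raw → *ahizraw*.
The final sound of *hibo* is /o/, which is a vowel, so the suffix is -iri, giving *hiboiri*.
*sewep* — final sound /p/ (a non-sibilant consonant) → -ha → *sewepha*.

ahizraw, hiboiri, sewepha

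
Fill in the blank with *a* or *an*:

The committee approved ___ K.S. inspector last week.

The indefinite article is chosen by the initial *sound* of the following word, not its spelling.
The initialism *K.S.* is read letter by letter; the first letter, K, is pronounced /keɪ/, which begins with a consonant sound.
So the article is *a*: The committee approved a K.S. inspector last week.

a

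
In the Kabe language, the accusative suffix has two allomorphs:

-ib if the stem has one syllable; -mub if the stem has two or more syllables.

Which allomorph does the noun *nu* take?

-ib

With one syllable, *nu* takes -ib.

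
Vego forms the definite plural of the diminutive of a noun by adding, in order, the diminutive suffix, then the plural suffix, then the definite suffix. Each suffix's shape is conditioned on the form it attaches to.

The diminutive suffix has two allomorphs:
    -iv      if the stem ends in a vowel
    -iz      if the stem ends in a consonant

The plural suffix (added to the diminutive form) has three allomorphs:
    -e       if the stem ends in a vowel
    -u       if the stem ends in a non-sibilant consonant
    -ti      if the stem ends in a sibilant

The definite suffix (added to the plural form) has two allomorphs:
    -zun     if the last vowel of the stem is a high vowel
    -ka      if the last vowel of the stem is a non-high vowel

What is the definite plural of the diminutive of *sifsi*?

sifsiivuzun

*sifsi*: final sound = /i/, a vowel → -iv → *sifsiiv*.
Since the final sound of the diminutive form *sifsiiv* is /v/ (a non-sibilant consonant), it takes -u, giving *sifsiivu*.
Since the last vowel of the plural form *sifsiivu* is /u/ (a high vowel), it takes -zun, giving *sifsiivuzun*.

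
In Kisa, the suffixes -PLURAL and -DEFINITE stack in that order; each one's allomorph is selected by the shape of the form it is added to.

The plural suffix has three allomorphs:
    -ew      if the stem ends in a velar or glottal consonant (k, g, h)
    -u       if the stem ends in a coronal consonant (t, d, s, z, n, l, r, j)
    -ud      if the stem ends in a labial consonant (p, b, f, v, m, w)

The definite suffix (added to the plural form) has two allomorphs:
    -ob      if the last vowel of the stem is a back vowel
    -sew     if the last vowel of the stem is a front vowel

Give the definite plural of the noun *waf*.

wafudob

*waf*: final consonant = /f/, labial → -ud → *wafud*.
The plural form *wafud* — last vowel /u/ (a back vowel) → -ob → *wafudob*.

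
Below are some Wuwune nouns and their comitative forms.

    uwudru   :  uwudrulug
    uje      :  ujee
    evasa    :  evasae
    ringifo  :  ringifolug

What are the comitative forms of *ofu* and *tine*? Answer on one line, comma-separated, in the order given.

ofulug, tinee

The suffix is conditioned by the last vowel: -lug when the last vowel of the stem is a rounded vowel (*uwudru*, *ringifo*); -e when the last vowel of the stem is an unrounded vowel (*uje*, *evasa*).
The last vowel of *ofu* is /u/, which is a rounded vowel, so the suffix is -lug, giving *ofulug*.
The last vowel of *tine* is /e/, which is an unrounded vowel, so the suffix is -e, giving *tinee*.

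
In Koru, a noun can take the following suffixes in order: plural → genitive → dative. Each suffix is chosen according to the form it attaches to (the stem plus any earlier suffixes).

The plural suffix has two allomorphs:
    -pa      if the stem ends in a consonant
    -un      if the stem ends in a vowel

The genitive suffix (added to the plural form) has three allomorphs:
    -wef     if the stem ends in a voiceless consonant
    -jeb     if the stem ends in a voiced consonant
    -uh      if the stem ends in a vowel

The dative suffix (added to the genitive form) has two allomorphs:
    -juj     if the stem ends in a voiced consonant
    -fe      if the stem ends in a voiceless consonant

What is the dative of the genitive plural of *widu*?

widuunjebjuj

Since the final sound of *widu* is /u/ (a vowel), it takes -un, giving *widuun*.
The plural form *widuun* — final sound /n/ (a voiced consonant) → -jeb → *widuunjeb*.
The final consonant of the genitive form *widuunjeb* is /b/, which is voiced, so the dative suffix is -juj, giving *widuunjebjuj*.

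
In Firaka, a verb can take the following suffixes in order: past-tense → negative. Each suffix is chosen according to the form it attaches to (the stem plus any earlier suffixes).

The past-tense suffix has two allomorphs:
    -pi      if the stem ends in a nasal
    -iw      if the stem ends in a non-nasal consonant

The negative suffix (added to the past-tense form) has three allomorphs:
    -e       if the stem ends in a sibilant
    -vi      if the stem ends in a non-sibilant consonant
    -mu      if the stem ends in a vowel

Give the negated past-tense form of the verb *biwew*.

*biwew*: final consonant = /w/, non-nasal → -iw → *biwewiw*.
The final sound of the past-tense form *biwewiw* is /w/, which is a non-sibilant consonant, so the negative suffix is -vi, giving *biwewiwvi*.

biwewiwvi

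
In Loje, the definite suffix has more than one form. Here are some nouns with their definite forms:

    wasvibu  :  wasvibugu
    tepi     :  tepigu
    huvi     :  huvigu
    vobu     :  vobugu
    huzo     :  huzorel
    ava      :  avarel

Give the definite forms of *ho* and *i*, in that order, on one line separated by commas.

The suffix is conditioned by the last vowel: -gu when the last vowel of the stem is a high vowel (*wasvibu*, *tepi*, *huvi*, *vobu*); -rel when the last vowel of the stem is a non-high vowel (*huzo*, *ava*).
The last vowel of *ho* is /o/, which is a non-high vowel, so the suffix is -rel, giving *horel*.
*i*: last vowel = /i/, a high vowel → -gu → *igu*.

horel, igu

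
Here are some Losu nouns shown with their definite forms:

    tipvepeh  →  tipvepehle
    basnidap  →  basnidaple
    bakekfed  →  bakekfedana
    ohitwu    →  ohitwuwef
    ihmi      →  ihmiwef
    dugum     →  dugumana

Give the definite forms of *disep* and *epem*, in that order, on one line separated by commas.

diseple, epemana

The pattern is voicing of the final sound: -le when the stem ends in a voiceless consonant (*tipvepeh*, *basnidap*); -ana when the stem ends in a voiced consonant (*bakekfed*, *dugum*); -wef when the stem ends in a vowel (*ohitwu*, *ihmi*).
Since the final sound of *disep* is /p/ (a voiceless consonant), it takes -le, giving *diseple*.
The final sound of *epem* is /m/, which is a voiced consonant, so the suffix is -ana, giving *epemana*.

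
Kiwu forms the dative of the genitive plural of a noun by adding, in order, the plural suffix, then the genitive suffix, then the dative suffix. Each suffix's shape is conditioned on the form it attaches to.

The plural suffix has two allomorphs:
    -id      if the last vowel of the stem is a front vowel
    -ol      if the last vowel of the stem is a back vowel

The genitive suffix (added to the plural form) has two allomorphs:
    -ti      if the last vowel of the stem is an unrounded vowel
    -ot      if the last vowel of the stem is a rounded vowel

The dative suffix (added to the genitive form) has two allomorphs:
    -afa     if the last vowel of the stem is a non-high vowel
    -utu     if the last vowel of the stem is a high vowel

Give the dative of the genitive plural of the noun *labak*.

labakolotafa

*labak*: last vowel = /a/, a back vowel → -ol → *labakol*.
The last vowel of the plural form *labakol* is /o/, which is a rounded vowel, so the genitive suffix is -ot, giving *labakolot*.
Since the last vowel of the genitive form *labakolot* is /o/ (a non-high vowel), it takes -afa, giving *labakolotafa*.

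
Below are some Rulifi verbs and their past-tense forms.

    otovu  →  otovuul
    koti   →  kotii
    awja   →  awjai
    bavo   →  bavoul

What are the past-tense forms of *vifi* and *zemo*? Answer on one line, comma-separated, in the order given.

The pattern is rounding harmony: -ul when the last vowel of the stem is a rounded vowel (*otovu*, *bavo*); -i when the last vowel of the stem is an unrounded vowel (*koti*, *awja*).
*vifi*: last vowel = /i/, an unrounded vowel → -i → *vifii*.
The last vowel of *zemo* is /o/, which is a rounded vowel, so the suffix is -ul, giving *zemoul*.

vifii, zemoul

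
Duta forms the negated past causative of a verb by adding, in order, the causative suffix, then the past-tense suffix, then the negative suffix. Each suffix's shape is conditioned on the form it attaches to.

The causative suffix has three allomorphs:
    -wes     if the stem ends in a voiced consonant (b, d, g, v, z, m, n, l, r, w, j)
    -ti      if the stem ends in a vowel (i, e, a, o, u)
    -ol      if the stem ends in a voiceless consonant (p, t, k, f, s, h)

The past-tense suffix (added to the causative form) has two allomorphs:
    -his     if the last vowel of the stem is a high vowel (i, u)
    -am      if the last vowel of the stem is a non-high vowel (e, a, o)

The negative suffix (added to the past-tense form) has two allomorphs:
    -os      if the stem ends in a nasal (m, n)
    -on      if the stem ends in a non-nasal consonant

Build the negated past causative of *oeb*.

*oeb* — final sound /b/ (a voiced consonant) → -wes → *oebwes*.
The causative form *oebwes* — last vowel /e/ (a non-high vowel) → -am → *oebwesam*.
Since the final consonant of the past-tense form *oebwesam* is /m/ (a nasal), it takes -os, giving *oebwesamos*.

oebwesamos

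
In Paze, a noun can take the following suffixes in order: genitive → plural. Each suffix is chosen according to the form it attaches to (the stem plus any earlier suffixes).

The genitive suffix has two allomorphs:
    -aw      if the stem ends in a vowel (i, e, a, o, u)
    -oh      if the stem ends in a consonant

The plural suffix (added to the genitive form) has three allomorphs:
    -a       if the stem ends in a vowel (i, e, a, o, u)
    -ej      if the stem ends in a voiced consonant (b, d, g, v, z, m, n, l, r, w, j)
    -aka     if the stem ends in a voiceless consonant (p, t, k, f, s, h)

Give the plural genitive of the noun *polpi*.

Since the final sound of *polpi* is /i/ (a vowel), it takes -aw, giving *polpiaw*.
The genitive form *polpiaw*: final sound = /w/, a voiced consonant → -ej → *polpiawej*.

polpiawej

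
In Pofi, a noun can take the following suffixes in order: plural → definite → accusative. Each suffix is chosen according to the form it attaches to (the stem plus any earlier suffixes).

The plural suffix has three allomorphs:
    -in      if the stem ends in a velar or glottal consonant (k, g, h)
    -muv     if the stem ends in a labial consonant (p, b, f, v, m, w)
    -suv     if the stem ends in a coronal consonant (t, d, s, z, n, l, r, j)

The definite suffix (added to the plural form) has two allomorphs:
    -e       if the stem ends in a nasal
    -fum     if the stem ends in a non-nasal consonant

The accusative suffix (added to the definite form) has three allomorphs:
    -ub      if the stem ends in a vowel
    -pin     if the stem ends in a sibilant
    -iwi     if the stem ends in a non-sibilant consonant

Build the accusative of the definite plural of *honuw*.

The final consonant of *honuw* is /w/, which is labial, so the plural suffix is -muv, giving *honuwmuv*.
The plural form *honuwmuv*: final consonant = /v/, non-nasal → -fum → *honuwmuvfum*.
The definite form *honuwmuvfum* — final sound /m/ (a non-sibilant consonant) → -iwi → *honuwmuvfumiwi*.

honuwmuvfumiwi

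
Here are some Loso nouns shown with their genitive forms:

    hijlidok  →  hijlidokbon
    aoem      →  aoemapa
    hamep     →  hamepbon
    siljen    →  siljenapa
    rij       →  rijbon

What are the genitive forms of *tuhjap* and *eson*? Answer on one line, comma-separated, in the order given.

tuhjapbon, esonapa

The suffix is conditioned by the final consonant: -apa when the stem ends in a nasal (*aoem*, *siljen*); -bon when the stem ends in a non-nasal consonant (*hijlidok*, *hamep*, *rij*).
The final consonant of *tuhjap* is /p/, which is non-nasal, so the suffix is -bon, giving *tuhjapbon*.
The final consonant of *eson* is /n/, which is a nasal, so the suffix is -apa, giving *esonapa*.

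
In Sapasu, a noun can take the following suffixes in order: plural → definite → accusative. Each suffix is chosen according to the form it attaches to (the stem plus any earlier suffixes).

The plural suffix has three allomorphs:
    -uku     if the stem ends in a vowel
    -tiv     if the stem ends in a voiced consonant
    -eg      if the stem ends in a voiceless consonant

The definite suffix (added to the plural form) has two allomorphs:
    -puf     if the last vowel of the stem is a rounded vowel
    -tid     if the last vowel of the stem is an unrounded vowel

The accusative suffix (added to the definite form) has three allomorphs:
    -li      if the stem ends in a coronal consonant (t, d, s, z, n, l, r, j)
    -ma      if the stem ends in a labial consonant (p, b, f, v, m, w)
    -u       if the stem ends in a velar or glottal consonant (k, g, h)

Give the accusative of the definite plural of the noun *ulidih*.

*ulidih*: final sound = /h/, a voiceless consonant → -eg → *ulidiheg*.
The plural form *ulidiheg* — last vowel /e/ (an unrounded vowel) → -tid → *ulidihegtid*.
The final consonant of the definite form *ulidihegtid* is /d/, which is coronal, so the accusative suffix is -li, giving *ulidihegtidli*.

ulidihegtidli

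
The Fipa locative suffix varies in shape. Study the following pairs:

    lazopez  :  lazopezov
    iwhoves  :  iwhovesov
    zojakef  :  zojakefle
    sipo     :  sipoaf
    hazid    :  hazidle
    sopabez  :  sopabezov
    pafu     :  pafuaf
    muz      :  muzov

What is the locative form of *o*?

The pattern is sibilance of the final sound: -ov when the stem ends in a sibilant (*lazopez*, *iwhoves*, *sopabez*, *muz*); -le when the stem ends in a non-sibilant consonant (*zojakef*, *hazid*); -af when the stem ends in a vowel (*sipo*, *pafu*).
*o*: final sound = /o/, a vowel → -af → *oaf*.

oaf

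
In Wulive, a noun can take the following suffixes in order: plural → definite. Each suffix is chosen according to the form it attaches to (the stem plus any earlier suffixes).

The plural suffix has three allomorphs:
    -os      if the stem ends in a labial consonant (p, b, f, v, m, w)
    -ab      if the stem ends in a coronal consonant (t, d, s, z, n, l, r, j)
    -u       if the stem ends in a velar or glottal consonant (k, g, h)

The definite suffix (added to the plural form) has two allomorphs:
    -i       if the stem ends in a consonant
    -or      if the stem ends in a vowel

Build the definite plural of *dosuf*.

dosufosi

*dosuf*: final consonant = /f/, labial → -os → *dosufos*.
Since the final sound of the plural form *dosufos* is /s/ (a consonant), it takes -i, giving *dosufosi*.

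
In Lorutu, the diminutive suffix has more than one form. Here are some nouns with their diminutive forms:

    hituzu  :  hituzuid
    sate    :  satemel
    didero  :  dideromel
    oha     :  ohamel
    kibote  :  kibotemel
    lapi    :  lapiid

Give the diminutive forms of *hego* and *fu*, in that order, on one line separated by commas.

The suffix is conditioned by the last vowel: -id when the last vowel of the stem is a high vowel (*hituzu*, *lapi*); -mel when the last vowel of the stem is a non-high vowel (*sate*, *didero*, *oha*, *kibote*).
*hego*: last vowel = /o/, a non-high vowel → -mel → *hegomel*.
Since the last vowel of *fu* is /u/ (a high vowel), it takes -id, giving *fuid*.

hegomel, fuid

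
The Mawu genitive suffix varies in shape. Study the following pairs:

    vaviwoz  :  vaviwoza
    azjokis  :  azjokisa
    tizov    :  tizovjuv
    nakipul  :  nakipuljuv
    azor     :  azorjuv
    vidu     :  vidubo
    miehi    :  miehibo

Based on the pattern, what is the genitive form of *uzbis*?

uzbisa

Looking at the final sound of each stem: -a when the stem ends in a sibilant (*vaviwoz*, *azjokis*); -juv when the stem ends in a non-sibilant consonant (*tizov*, *nakipul*, *azor*); -bo when the stem ends in a vowel (*vidu*, *miehi*).
Since the final sound of *uzbis* is /s/ (a sibilant), it takes -a, giving *uzbisa*.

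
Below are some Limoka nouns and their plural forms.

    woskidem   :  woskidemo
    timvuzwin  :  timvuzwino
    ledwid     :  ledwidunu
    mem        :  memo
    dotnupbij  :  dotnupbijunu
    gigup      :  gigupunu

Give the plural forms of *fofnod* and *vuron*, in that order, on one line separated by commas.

The suffix is conditioned by the final consonant: -o when the stem ends in a nasal (*woskidem*, *timvuzwin*, *mem*); -unu when the stem ends in a non-nasal consonant (*ledwid*, *dotnupbij*, *gigup*).
*fofnod* — final consonant /d/ (non-nasal) → -unu → *fofnodunu*.
*vuron* — final consonant /n/ (a nasal) → -o → *vurono*.

fofnodunu, vurono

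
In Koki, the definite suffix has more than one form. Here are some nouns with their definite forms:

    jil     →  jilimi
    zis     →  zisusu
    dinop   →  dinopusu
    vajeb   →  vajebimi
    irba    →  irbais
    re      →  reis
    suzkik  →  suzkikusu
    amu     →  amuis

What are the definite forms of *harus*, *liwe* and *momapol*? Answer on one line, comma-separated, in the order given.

The alternation tracks the final sound of the stem — -usu when the stem ends in a voiceless consonant (*zis*, *dinop*, *suzkik*); -imi when the stem ends in a voiced consonant (*jil*, *vajeb*); -is when the stem ends in a vowel (*irba*, *re*, *amu*).
Since the final sound of *harus* is /s/ (a voiceless consonant), it takes -usu, giving *harususu*.
*liwe*: final sound = /e/, a vowel → -is → *liweis*.
*momapol*: final sound = /l/, a voiced consonant → -imi → *momapolimi*.

harususu, liweis, momapolimi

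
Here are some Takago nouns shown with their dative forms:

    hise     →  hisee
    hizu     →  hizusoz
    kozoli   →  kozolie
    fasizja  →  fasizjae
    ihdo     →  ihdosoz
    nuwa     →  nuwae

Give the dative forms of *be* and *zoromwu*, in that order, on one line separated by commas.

Looking at the last vowel of each stem: -soz when the last vowel of the stem is a rounded vowel (*hizu*, *ihdo*); -e when the last vowel of the stem is an unrounded vowel (*hise*, *kozoli*, *fasizja*, *nuwa*).
*be* — last vowel /e/ (an unrounded vowel) → -e → *bee*.
Since the last vowel of *zoromwu* is /u/ (a rounded vowel), it takes -soz, giving *zoromwusoz*.

bee, zoromwusoz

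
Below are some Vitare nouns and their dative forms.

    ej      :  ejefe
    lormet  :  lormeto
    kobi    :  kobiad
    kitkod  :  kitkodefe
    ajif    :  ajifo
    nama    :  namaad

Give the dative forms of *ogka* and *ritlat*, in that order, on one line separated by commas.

The pattern is voicing of the final sound: -o when the stem ends in a voiceless consonant (*lormet*, *ajif*); -efe when the stem ends in a voiced consonant (*ej*, *kitkod*); -ad when the stem ends in a vowel (*kobi*, *nama*).
*ogka*: final sound = /a/, a vowel → -ad → *ogkaad*.
Since the final sound of *ritlat* is /t/ (a voiceless consonant), it takes -o, giving *ritlato*.

ogkaad, ritlato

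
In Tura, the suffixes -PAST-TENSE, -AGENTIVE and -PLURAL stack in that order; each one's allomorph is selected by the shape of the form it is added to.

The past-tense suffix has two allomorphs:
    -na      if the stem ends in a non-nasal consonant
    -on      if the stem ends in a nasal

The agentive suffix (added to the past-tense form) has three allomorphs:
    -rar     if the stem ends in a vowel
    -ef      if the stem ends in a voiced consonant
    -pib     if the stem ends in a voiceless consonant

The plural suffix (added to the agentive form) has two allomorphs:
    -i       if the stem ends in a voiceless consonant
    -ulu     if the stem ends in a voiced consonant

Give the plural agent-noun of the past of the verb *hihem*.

hihemonefi

*hihem*: final consonant = /m/, a nasal → -on → *hihemon*.
The past-tense form *hihemon*: final sound = /n/, a voiced consonant → -ef → *hihemonef*.
The agentive form *hihemonef*: final consonant = /f/, voiceless → -i → *hihemonefi*.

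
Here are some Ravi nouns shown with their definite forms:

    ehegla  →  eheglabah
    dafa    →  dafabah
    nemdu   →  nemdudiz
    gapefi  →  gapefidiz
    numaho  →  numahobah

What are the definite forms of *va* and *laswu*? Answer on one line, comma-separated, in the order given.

vabah, laswudiz

The suffix is conditioned by the last vowel: -diz when the last vowel of the stem is a high vowel (*nemdu*, *gapefi*); -bah when the last vowel of the stem is a non-high vowel (*ehegla*, *dafa*, *numaho*).
The last vowel of *va* is /a/, which is a non-high vowel, so the suffix is -bah, giving *vabah*.
*laswu* — last vowel /u/ (a high vowel) → -diz → *laswudiz*.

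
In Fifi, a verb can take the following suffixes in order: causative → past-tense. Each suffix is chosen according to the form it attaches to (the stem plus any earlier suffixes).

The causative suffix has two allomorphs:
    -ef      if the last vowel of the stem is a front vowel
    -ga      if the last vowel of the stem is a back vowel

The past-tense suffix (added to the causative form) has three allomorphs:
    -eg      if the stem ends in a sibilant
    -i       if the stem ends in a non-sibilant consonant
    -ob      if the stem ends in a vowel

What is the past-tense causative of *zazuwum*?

Since the last vowel of *zazuwum* is /u/ (a back vowel), it takes -ga, giving *zazuwumga*.
The causative form *zazuwumga* — final sound /a/ (a vowel) → -ob → *zazuwumgaob*.

zazuwumgaob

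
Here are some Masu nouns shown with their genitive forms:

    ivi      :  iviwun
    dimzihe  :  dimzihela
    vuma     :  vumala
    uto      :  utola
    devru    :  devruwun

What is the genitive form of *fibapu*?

The pattern is height harmony: -wun when the last vowel of the stem is a high vowel (*ivi*, *devru*); -la when the last vowel of the stem is a non-high vowel (*dimzihe*, *vuma*, *uto*).
The last vowel of *fibapu* is /u/, which is a high vowel, so the suffix is -wun, giving *fibapuwun*.

fibapuwun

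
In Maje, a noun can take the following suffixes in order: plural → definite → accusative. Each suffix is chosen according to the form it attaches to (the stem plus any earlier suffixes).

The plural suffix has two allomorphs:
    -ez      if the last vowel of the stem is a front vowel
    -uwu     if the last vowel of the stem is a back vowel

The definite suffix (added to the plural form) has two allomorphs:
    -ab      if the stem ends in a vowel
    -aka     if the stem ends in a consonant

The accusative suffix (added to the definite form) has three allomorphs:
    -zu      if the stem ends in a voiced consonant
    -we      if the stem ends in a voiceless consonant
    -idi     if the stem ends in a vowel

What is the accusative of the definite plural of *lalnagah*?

*lalnagah*: last vowel = /a/, a back vowel → -uwu → *lalnagahuwu*.
Since the final sound of the plural form *lalnagahuwu* is /u/ (a vowel), it takes -ab, giving *lalnagahuwuab*.
The definite form *lalnagahuwuab*: final sound = /b/, a voiced consonant → -zu → *lalnagahuwuabzu*.

lalnagahuwuabzu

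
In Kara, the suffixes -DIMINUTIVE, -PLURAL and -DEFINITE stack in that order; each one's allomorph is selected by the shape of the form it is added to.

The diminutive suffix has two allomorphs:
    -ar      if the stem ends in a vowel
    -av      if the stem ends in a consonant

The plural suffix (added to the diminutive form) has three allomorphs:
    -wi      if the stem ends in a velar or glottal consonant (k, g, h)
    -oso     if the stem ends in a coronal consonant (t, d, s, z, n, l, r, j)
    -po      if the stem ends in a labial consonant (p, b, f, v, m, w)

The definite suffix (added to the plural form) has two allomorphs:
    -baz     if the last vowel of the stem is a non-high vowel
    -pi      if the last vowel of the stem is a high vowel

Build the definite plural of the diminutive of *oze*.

*oze* — final sound /e/ (a vowel) → -ar → *ozear*.
The diminutive form *ozear* — final consonant /r/ (coronal) → -oso → *ozearoso*.
The plural form *ozearoso*: last vowel = /o/, a non-high vowel → -baz → *ozearosobaz*.

ozearosobaz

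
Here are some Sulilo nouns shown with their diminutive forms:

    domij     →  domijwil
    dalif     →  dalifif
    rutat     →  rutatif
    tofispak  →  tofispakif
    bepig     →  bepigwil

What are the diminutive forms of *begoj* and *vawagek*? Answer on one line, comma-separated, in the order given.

The pattern is voicing of the final consonant: -if when the stem ends in a voiceless consonant (*dalif*, *rutat*, *tofispak*); -wil when the stem ends in a voiced consonant (*domij*, *bepig*).
The final consonant of *begoj* is /j/, which is voiced, so the suffix is -wil, giving *begojwil*.
The final consonant of *vawagek* is /k/, which is voiceless, so the suffix is -if, giving *vawagekif*.

begojwil, vawagekif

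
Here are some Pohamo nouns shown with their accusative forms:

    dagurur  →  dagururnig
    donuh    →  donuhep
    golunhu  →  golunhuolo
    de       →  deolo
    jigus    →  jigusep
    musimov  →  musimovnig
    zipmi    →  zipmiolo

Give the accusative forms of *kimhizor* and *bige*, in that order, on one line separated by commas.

The alternation tracks the final sound of the stem — -ep when the stem ends in a voiceless consonant (*donuh*, *jigus*); -nig when the stem ends in a voiced consonant (*dagurur*, *musimov*); -olo when the stem ends in a vowel (*golunhu*, *de*, *zipmi*).
The final sound of *kimhizor* is /r/, which is a voiced consonant, so the suffix is -nig, giving *kimhizornig*.
The final sound of *bige* is /e/, which is a vowel, so the suffix is -olo, giving *bigeolo*.

kimhizornig, bigeolo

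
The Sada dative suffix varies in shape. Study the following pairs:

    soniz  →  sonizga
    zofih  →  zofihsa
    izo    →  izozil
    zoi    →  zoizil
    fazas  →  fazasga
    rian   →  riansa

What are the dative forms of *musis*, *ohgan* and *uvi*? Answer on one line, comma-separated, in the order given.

The pattern is sibilance of the final sound: -ga when the stem ends in a sibilant (*soniz*, *fazas*); -sa when the stem ends in a non-sibilant consonant (*zofih*, *rian*); -zil when the stem ends in a vowel (*izo*, *zoi*).
The final sound of *musis* is /s/, which is a sibilant, so the suffix is -ga, giving *musisga*.
Since the final sound of *ohgan* is /n/ (a non-sibilant consonant), it takes -sa, giving *ohgansa*.
The final sound of *uvi* is /i/, which is a vowel, so the suffix is -zil, giving *uvizil*.

musisga, ohgansa, uvizil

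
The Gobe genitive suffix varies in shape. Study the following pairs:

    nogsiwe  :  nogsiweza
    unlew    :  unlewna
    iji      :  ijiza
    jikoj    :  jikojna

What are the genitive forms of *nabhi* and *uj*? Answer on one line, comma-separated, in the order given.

nabhiza, ujna

Looking at the final sound of each stem: -na when the stem ends in a consonant (*unlew*, *jikoj*); -za when the stem ends in a vowel (*nogsiwe*, *iji*).
*nabhi* — final sound /i/ (a vowel) → -za → *nabhiza*.
The final sound of *uj* is /j/, which is a consonant, so the suffix is -na, giving *ujna*.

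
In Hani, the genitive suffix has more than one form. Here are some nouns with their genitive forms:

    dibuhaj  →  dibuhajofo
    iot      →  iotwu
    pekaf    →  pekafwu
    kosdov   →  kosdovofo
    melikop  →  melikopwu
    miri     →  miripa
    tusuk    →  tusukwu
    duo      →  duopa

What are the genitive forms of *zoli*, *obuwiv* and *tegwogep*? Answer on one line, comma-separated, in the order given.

zolipa, obuwivofo, tegwogepwu

The suffix is conditioned by the final sound: -wu when the stem ends in a voiceless consonant (*iot*, *pekaf*, *melikop*, *tusuk*); -ofo when the stem ends in a voiced consonant (*dibuhaj*, *kosdov*); -pa when the stem ends in a vowel (*miri*, *duo*).
Since the final sound of *zoli* is /i/ (a vowel), it takes -pa, giving *zolipa*.
Since the final sound of *obuwiv* is /v/ (a voiced consonant), it takes -ofo, giving *obuwivofo*.
*tegwogep* — final sound /p/ (a voiceless consonant) → -wu → *tegwogepwu*.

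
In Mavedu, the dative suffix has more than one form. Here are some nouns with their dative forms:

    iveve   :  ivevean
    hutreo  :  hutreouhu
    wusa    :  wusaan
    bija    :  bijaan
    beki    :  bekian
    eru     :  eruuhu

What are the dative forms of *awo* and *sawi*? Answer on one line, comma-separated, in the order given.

awouhu, sawian

The pattern is rounding harmony: -uhu when the last vowel of the stem is a rounded vowel (*hutreo*, *eru*); -an when the last vowel of the stem is an unrounded vowel (*iveve*, *wusa*, *bija*, *beki*).
*awo*: last vowel = /o/, a rounded vowel → -uhu → *awouhu*.
*sawi*: last vowel = /i/, an unrounded vowel → -an → *sawian*.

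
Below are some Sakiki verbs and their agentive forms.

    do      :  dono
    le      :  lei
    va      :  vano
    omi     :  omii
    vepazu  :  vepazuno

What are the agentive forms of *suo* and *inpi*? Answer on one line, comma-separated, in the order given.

suono, inpii

The suffix is conditioned by the last vowel: -i when the last vowel of the stem is a front vowel (*le*, *omi*); -no when the last vowel of the stem is a back vowel (*do*, *va*, *vepazu*).
*suo* — last vowel /o/ (a back vowel) → -no → *suono*.
*inpi* — last vowel /i/ (a front vowel) → -i → *inpii*.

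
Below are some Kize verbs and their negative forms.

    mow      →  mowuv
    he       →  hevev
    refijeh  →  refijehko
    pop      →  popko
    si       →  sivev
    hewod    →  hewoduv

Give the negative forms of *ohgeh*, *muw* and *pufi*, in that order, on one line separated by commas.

The alternation tracks the final sound of the stem — -ko when the stem ends in a voiceless consonant (*refijeh*, *pop*); -uv when the stem ends in a voiced consonant (*mow*, *hewod*); -vev when the stem ends in a vowel (*he*, *si*).
*ohgeh* — final sound /h/ (a voiceless consonant) → -ko → *ohgehko*.
*muw* — final sound /w/ (a voiced consonant) → -uv → *muwuv*.
Since the final sound of *pufi* is /i/ (a vowel), it takes -vev, giving *pufivev*.

ohgehko, muwuv, pufivev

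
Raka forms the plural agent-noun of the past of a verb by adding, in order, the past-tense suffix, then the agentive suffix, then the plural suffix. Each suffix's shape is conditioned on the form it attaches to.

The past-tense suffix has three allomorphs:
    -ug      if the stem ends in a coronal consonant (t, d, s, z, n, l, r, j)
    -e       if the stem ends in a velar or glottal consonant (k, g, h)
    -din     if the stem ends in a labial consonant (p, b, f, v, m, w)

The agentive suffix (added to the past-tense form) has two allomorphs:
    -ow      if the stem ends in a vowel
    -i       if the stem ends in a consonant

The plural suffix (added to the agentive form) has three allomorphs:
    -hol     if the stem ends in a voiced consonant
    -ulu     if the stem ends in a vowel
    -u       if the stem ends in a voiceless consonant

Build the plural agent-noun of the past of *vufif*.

vufifdiniulu

Since the final consonant of *vufif* is /f/ (labial), it takes -din, giving *vufifdin*.
The past-tense form *vufifdin* — final sound /n/ (a consonant) → -i → *vufifdini*.
Since the final sound of the agentive form *vufifdini* is /i/ (a vowel), it takes -ulu, giving *vufifdiniulu*.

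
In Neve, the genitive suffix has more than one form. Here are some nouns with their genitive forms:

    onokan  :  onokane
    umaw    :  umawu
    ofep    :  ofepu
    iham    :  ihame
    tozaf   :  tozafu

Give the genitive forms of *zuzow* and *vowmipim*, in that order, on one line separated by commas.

The suffix is conditioned by the final consonant: -e when the stem ends in a nasal (*onokan*, *iham*); -u when the stem ends in a non-nasal consonant (*umaw*, *ofep*, *tozaf*).
Since the final consonant of *zuzow* is /w/ (non-nasal), it takes -u, giving *zuzowu*.
The final consonant of *vowmipim* is /m/, which is a nasal, so the suffix is -e, giving *vowmipime*.

zuzowu, vowmipime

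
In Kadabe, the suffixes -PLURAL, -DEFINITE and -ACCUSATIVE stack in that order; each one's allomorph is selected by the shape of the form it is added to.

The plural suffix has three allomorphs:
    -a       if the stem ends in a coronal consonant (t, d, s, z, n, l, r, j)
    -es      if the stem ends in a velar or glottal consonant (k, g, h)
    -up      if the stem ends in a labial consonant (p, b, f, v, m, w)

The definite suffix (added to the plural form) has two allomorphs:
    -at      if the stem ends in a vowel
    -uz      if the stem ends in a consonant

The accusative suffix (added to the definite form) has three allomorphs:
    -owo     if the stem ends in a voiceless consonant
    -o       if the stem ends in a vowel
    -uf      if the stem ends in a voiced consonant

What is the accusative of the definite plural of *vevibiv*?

Since the final consonant of *vevibiv* is /v/ (labial), it takes -up, giving *vevibivup*.
Since the final sound of the plural form *vevibivup* is /p/ (a consonant), it takes -uz, giving *vevibivupuz*.
The final sound of the definite form *vevibivupuz* is /z/, which is a voiced consonant, so the accusative suffix is -uf, giving *vevibivupuzuf*.

vevibivupuzuf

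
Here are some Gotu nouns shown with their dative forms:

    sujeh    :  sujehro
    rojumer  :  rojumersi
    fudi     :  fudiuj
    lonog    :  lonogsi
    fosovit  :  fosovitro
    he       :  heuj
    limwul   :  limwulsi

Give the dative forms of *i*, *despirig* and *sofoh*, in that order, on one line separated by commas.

iuj, despirigsi, sofohro

Looking at the final sound of each stem: -ro when the stem ends in a voiceless consonant (*sujeh*, *fosovit*); -si when the stem ends in a voiced consonant (*rojumer*, *lonog*, *limwul*); -uj when the stem ends in a vowel (*fudi*, *he*).
The final sound of *i* is /i/, which is a vowel, so the suffix is -uj, giving *iuj*.
*despirig* — final sound /g/ (a voiced consonant) → -si → *despirigsi*.
*sofoh*: final sound = /h/, a voiceless consonant → -ro → *sofohro*.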